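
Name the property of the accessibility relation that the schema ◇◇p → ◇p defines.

Replacing p by ¬p and contraposing gives the equivalent schema □p → □□p.
Suppose □p→□□p is valid. Take Rxy, Ryz and set V(p)={w : Rxw}. Then □p at x, so □□p at x, so □p at y, so p at z, i.e. Rxz.
The converse is a direct semantic check.
So the correspondent is transitivity.

Transitivity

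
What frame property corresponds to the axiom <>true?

seriality

This schema is equivalent to the D axiom □ψ → ◇ψ.
It corresponds to seriality: forall x exists y Rxy.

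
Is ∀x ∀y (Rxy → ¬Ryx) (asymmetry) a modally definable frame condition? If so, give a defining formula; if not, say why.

Modal frame validity is preserved under surjective bounded morphisms.
The 4-cycle (worlds a,b,c,d with a→b→c→d→a) is asymmetric. Mapping every world to a single reflexive point • is a surjective bounded morphism, and the reflexive point is not asymmetric (R•• but asymmetry requires ¬R••).
Hence asymmetry is not modally definable.

Not definable by any modal formula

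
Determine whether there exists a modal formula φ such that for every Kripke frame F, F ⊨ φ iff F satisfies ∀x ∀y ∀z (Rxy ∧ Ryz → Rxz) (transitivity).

Definable; □p → □□p defines it

The condition is transitivity. A defining modal formula is □p → □□p.
Suppose □p→□□p is valid. Take Rxy, Ryz and set V(p)={w : Rxw}. Then □p at x, so □□p at x, so □p at y, so p at z, i.e. Rxz.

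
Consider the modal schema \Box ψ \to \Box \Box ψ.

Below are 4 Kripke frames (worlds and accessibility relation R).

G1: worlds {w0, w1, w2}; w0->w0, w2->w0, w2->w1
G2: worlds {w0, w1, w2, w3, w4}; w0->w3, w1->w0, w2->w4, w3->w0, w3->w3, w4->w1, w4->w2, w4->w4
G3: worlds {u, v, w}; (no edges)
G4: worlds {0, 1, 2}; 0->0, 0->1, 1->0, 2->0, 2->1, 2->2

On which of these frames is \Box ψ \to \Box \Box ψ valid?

G1, G3

The schema corresponds to transitivity: \forall x \forall y \forall z (Rxy \wedge Ryz \to Rxz).
G1: satisfies the condition.
G2: fails — Rw1w0 and Rw0w3 but not Rw1w3.
G3: satisfies the condition.
G4: fails — R10 and R01 but not R11.
Valid on: G1, G3.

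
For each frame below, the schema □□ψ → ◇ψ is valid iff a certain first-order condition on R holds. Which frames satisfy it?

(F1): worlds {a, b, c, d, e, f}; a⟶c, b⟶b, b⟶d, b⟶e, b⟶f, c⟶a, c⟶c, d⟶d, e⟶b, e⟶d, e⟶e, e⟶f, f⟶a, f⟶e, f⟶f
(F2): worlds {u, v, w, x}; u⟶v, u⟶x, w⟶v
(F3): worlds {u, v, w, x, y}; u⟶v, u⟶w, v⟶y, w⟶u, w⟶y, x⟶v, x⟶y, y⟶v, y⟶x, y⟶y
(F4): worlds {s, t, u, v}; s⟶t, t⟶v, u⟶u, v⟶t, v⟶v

The schema corresponds to a generalized confluence (Geach) condition: ∀x ∃w (xR²w ∧ xRw).
(F1): satisfies the condition.
(F2): fails — at u but no t with uR²t and uRt.
(F3): fails — at u but no t with uR²t and uRt.
(F4): fails — at s but no w with sR²w and sRw.
Valid on: (F1).

(F1)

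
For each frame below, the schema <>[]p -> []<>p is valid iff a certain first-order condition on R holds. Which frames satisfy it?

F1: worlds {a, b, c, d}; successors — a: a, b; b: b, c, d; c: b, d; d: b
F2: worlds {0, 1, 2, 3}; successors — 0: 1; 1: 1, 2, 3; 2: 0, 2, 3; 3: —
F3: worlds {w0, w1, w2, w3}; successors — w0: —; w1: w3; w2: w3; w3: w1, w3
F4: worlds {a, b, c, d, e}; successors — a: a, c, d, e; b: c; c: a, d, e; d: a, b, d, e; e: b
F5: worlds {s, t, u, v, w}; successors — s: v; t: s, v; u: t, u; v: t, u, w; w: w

F1, F3

The schema corresponds to convergence: forall x forall y forall z (Rxy & Rxz -> exists w (Ryw & Rzw)).
F1: condition met.
F2: fails — R12 and R13 but 2 and 3 have no common successor.
F3: condition met.
F4: fails — Rae and Raa but e and a have no common successor.
F5: fails — Rtv and Rts but v and s have no common successor.
Valid on: F1, F3.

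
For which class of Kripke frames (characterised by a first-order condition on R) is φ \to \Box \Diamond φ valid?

symmetry: \forall x \forall y (Rxy \to Ryx)

Suppose φ→□◇φ is valid. Take Rxy and set V(φ)={x}. Then φ at x, so □◇φ at x, so ◇φ at y, so some z with Ryz has φ; z=x, i.e. Ryx.
The converse is a direct semantic check.
Frame condition: \forall x \forall y (Rxy \to Ryx).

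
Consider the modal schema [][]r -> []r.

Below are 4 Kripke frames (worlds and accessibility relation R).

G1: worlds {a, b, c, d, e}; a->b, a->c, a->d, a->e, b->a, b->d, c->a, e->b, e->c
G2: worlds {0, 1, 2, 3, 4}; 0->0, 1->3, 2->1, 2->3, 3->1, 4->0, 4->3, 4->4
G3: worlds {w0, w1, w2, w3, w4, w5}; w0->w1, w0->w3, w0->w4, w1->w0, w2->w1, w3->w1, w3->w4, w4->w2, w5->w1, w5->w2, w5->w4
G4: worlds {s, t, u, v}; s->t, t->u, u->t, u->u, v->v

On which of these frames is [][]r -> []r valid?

none

Frame correspondent (Sahlqvist): forall x forall y (Rxy -> exists z (Rxz & Rzy)) — i.e. density.
G1: fails — Reb but no z with Rez and Rzb.
G2: fails — R31 but no z with R3z and Rz1.
G3: fails — Rw1w0 but no z with Rw1z and Rzw0.
G4: fails — Rst but no z with Rsz and Rzt.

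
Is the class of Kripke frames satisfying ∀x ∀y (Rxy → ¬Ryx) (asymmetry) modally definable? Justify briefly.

If a class were modally definable it would be closed under surjective bounded morphisms (Goldblatt–Thomason).
The 5-cycle (worlds w0,w1,w2,w3,w4 with w0→w1→w2→w3→w4→w0) is asymmetric. Mapping every world to a single reflexive point • is a surjective bounded morphism, and the reflexive point is not asymmetric (R•• but asymmetry requires ¬R••).
So no modal formula (or set of formulas) defines exactly the asymmetric frames.

Not modally definable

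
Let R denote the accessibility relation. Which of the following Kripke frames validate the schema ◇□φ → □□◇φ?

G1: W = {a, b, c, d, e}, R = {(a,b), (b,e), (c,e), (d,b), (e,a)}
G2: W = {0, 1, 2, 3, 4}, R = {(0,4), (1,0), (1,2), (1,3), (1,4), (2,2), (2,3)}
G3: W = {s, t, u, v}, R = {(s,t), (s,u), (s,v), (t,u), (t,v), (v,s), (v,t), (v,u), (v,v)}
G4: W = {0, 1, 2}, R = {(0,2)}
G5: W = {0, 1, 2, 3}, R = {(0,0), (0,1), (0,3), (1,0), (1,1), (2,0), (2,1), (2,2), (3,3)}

This is the axiom for a generalized confluence (Geach) condition; its first-order frame correspondent is ∀x ∀y ∀z ((xRy ∧ xR²z) → ∃w (yRw ∧ zRw)).
G1: fails — aRb, aR²e but no w with bRw and eRw.
G2: fails — 1R0, 1R²2 but no w with 0Rw and 2Rw.
G3: fails — sRt, sR²u but no w with tRw and uRw.
G4: satisfies the condition.
G5: fails — 0R1, 0R²3 but no w with 1Rw and 3Rw.

G4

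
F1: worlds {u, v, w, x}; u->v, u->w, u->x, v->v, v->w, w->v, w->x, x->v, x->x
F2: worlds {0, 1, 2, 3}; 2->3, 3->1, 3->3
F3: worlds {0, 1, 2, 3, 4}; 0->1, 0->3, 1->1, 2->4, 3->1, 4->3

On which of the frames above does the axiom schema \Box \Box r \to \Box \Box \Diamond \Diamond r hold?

Frame correspondent (Sahlqvist): \forall x \forall z (x R^2 z \to \exists w (x R^2 w \wedge z R^2 w)) — i.e. a generalized confluence (Geach) condition.
F1: condition met.
F2: fails — 2R²1 but no w with 2R²w and 1R²w.
F3: fails — 2R²3 but no w with 2R²w and 3R²w.
Valid on: F1.

F1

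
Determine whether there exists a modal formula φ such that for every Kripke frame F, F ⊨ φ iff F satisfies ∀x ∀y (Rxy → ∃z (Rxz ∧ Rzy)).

Definable; □□q → □q defines it

Yes: it is density, defined by the C4 schema □□q → □q.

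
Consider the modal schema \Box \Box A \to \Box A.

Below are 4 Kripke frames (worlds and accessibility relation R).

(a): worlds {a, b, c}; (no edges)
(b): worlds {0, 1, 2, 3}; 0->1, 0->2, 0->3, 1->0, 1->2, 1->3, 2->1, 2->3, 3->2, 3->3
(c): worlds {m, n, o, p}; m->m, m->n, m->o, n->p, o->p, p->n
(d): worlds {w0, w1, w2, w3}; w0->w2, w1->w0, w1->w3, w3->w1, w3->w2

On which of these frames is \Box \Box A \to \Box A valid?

Frame correspondent (Sahlqvist): \forall x \forall y (Rxy \to \exists z (Rxz \wedge Rzy)) — i.e. density.
(a): condition met.
(b): fails — R10 but no z with R1z and Rz0.
(c): fails — Rop but no z with Roz and Rzp.
(d): fails — Rw1w0 but no z with Rw1z and Rzw0.

(a)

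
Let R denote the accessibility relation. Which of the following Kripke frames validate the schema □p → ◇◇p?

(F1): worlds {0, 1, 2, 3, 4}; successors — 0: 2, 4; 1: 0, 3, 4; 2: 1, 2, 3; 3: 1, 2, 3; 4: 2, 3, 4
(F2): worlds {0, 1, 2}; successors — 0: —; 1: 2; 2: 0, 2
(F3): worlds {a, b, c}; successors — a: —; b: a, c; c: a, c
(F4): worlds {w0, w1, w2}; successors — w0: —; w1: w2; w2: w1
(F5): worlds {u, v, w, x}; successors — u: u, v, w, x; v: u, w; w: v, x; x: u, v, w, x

(F1), (F5)

The schema corresponds to a generalized confluence (Geach) condition: ∀x ∃w (xRw ∧ xR²w).
(F1): holds.
(F2): fails — at 0 but no w with 0Rw and 0R²w.
(F3): fails — at a but no w with aRw and aR²w.
(F4): fails — at w0 but no w with w0Rw and w0R²w.
(F5): holds.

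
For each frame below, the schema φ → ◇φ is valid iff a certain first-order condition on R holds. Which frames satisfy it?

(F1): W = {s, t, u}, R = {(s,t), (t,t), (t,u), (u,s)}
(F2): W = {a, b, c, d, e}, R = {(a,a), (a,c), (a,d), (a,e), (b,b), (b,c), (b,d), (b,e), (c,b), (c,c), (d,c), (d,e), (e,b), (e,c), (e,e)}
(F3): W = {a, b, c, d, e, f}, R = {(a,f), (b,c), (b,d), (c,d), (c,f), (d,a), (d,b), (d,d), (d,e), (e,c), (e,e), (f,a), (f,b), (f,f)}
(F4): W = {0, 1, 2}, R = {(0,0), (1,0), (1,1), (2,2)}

(F4)

The schema corresponds to reflexivity: ∀x Rxx.
(F1): fails — world s does not see itself.
(F2): fails — world d does not see itself.
(F3): fails — world a does not see itself.
(F4): ✓.
Valid on: (F4).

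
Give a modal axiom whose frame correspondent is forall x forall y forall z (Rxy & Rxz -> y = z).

◇s → □s

The condition is partial functionality. The CD schema ◇s → □s defines it.
Suppose ◇s→□s is valid. Take Rxy, Rxz and set V(s)={y}. Then ◇s at x, so □s at x, so s at z, i.e. z=y.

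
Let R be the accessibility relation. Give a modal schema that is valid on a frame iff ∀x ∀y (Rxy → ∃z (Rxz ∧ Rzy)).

The condition is density. The C4 schema □□s → □s defines it.

□□s → □s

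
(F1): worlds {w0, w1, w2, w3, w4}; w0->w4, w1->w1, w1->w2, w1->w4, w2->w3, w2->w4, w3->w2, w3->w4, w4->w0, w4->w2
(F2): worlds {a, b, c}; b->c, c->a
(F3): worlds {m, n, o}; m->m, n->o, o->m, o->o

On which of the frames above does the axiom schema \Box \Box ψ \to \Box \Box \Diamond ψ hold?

(F3)

This is the axiom for a generalized confluence (Geach) condition; its first-order frame correspondent is \forall x \forall z (x R^2 z \to \exists w (x R^2 w \wedge zRw)).
(F1): fails — w0R²w0 but no w with w0R²w and w0Rw.
(F2): fails — bR²a but no w with bR²w and aRw.
(F3): condition met.
Valid on: (F3).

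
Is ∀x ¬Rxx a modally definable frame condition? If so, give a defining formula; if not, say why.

Not modally definable

Modal frame validity is preserved under surjective bounded morphisms.
The 3-cycle (worlds a,b,c with a→b→c→a) is irreflexive, and the map sending every world to a single reflexive point • is a surjective bounded morphism (forth: every edge maps to (•,•); back: every world has a successor). So any modal formula valid on the 3-cycle is also valid on the reflexive point, which is not irreflexive.
Hence irreflexivity is not modally definable.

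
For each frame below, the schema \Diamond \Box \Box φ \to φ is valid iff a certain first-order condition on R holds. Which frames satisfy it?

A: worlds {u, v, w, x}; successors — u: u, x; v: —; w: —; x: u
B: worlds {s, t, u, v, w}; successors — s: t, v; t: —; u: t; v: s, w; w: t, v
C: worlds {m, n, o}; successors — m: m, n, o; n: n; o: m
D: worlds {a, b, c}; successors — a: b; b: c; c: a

A, D

The schema corresponds to a generalized confluence (Geach) condition: \forall x \forall y (xRy \to \exists w (y R^2 w \wedge x = w)).
A: holds.
B: fails — sRt but no w* with tR²w* and s=w*.
C: fails — mRn but no w with nR²w and m=w.
D: holds.
Valid on: A, D.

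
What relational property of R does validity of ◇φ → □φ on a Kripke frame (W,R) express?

Partial functionality

Suppose ◇φ→□φ is valid. Take Rxy, Rxz and set V(φ)={y}. Then ◇φ at x, so □φ at x, so φ at z, i.e. z=y.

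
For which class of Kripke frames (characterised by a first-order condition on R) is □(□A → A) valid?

Suppose □(□A→A) is valid. Take Rxy and set V(A)={w : Ryw}. Then at y, □A holds; since □(□A→A) at x, □A→A at y, so A at y, i.e. Ryy.
The converse is a direct semantic check.
So the correspondent is shift-reflexivity.

shift-reflexivity: ∀x ∀y (Rxy → Ryy)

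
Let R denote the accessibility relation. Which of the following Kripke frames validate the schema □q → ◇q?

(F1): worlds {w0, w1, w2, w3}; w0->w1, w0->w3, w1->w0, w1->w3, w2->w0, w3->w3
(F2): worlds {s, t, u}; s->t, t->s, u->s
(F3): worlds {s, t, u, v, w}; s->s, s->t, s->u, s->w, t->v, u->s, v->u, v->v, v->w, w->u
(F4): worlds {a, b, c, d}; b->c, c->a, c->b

Frame correspondent (Sahlqvist): ∀x ∃y Rxy — i.e. seriality.
(F1): condition met.
(F2): condition met.
(F3): condition met.
(F4): fails — world a has no successor.
Valid on: (F1), (F2), (F3).

(F1), (F2), (F3)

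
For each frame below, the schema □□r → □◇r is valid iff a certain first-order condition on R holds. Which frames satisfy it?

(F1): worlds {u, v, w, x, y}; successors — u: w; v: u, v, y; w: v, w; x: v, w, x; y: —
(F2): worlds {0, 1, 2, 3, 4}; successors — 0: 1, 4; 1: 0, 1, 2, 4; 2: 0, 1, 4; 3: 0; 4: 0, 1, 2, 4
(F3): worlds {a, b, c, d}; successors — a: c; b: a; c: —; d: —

(F2)

This is the axiom for a generalized confluence (Geach) condition; its first-order frame correspondent is ∀x ∀z (xRz → ∃w (xR²w ∧ zRw)).
(F1): fails — vRy but no t with vR²t and yRt.
(F2): condition met.
(F3): fails — aRc but no w with aR²w and cRw.
Valid on: (F2).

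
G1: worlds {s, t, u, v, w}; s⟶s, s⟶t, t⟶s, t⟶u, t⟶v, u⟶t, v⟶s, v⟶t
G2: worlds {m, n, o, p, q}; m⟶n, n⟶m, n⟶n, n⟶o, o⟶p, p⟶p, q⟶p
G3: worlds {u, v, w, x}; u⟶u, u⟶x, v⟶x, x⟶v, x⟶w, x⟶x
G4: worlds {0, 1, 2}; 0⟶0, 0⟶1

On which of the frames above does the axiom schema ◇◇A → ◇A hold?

Frame correspondent (Sahlqvist): ∀x ∀y ∀z (Rxy ∧ Ryz → Rxz) — i.e. transitivity.
G1: fails — Rtv and Rvt but not Rtt.
G2: fails — Rno and Rop but not Rnp.
G3: fails — Rvx and Rxw but not Rvw.
G4: satisfies the condition.

G4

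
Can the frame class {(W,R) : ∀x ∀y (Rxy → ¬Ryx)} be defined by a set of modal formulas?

Modal frame validity is preserved under surjective bounded morphisms.
The 3-cycle (worlds w0,w1,w2 with w0→w1→w2→w0) is asymmetric. Mapping every world to a single reflexive point • is a surjective bounded morphism, and the reflexive point is not asymmetric (R•• but asymmetry requires ¬R••).
Hence asymmetry is not modally definable.

Not definable by any modal formula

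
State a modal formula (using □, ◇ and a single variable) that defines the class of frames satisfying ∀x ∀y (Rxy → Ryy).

□(□ψ → ψ)

A defining formula is □(□ψ → ψ) (the T□ axiom).
Suppose □(□ψ→ψ) is valid. Take Rxy and set V(ψ)={w : Ryw}. Then at y, □ψ holds; since □(□ψ→ψ) at x, □ψ→ψ at y, so ψ at y, i.e. Ryy.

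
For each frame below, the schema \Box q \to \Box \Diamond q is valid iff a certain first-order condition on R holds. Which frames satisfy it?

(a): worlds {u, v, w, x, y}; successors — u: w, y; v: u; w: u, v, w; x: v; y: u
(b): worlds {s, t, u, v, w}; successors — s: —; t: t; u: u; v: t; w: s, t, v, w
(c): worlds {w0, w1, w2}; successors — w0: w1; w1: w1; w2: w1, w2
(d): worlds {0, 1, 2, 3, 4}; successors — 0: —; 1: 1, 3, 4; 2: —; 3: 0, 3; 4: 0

(c)

Frame correspondent (Sahlqvist): \forall x \forall z (xRz \to \exists w (xRw \wedge zRw)) — i.e. a generalized confluence (Geach) condition.
(a): fails — uRy but no t with uRt and yRt.
(b): fails — wRs but no w* with wRw* and sRw*.
(c): holds.
(d): fails — 1R4 but no w with 1Rw and 4Rw.
Valid on: (c).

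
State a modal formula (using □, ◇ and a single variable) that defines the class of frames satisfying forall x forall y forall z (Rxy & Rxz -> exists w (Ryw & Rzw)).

◇□ψ → □◇ψ

A defining formula is ◇□ψ → □◇ψ (the .2 axiom).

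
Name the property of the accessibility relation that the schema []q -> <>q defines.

This schema is the D axiom.
Its frame correspondent is seriality — forall x exists y Rxy.

Seriality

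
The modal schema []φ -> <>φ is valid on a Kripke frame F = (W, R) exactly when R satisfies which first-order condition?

This is the D axiom.
It corresponds to seriality: forall x exists y Rxy.

Seriality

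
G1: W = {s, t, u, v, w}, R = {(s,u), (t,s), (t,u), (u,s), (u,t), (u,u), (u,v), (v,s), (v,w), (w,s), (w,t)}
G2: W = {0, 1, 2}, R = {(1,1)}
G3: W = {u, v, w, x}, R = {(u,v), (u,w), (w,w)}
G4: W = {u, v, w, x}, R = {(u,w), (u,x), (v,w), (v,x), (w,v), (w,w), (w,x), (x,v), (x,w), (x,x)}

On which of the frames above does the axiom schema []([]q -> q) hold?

This is the axiom for shift-reflexivity; its first-order frame correspondent is forall x forall y (Rxy -> Ryy).
G1: fails — Ruv but not Rvv.
G2: condition met.
G3: fails — Ruv but not Rvv.
G4: fails — Rwv but not Rvv.
Valid on: G2.

G2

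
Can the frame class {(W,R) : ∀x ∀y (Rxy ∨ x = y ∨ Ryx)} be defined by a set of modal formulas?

Not definable by any modal formula

Modal frame validity is preserved under disjoint unions.
Take 2 disjoint single-world reflexive frames: each is trivially connected, but their disjoint union has 2 worlds with no edge between distinct components, so it is not connected.
So the class is not modally definable.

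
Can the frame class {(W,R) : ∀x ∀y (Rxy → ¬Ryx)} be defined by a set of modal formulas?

Not definable by any modal formula

If a class were modally definable it would be closed under surjective bounded morphisms (Goldblatt–Thomason).
The 4-cycle (worlds a,b,c,d with a→b→c→d→a) is asymmetric. Mapping every world to a single reflexive point • is a surjective bounded morphism, and the reflexive point is not asymmetric (R•• but asymmetry requires ¬R••).
So no modal formula (or set of formulas) defines exactly the asymmetric frames.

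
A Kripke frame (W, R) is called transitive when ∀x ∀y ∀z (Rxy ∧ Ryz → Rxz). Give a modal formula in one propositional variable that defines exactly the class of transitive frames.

□r → □□r

The condition is transitivity. The 4 schema □r → □□r defines it.
Suppose □r→□□r is valid. Take Rxy, Ryz and set V(r)={w : Rxw}. Then □r at x, so □□r at x, so □r at y, so r at z, i.e. Rxz.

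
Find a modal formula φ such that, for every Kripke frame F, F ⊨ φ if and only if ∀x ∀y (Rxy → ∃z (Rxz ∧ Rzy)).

□□p → □p

A defining formula is □□p → □p (the C4 axiom).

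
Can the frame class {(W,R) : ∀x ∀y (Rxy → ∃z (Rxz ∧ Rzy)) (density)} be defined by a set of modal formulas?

This is a Sahlqvist condition; the C4 axiom □□q → □q defines it.
Suppose □□q→□q is valid. Take Rxy and set V(q)={w : xR²w}. Then □□q at x, so □q at x, so q at y, i.e. ∃z(Rxz∧Rzy).

Definable; □□q → □q defines it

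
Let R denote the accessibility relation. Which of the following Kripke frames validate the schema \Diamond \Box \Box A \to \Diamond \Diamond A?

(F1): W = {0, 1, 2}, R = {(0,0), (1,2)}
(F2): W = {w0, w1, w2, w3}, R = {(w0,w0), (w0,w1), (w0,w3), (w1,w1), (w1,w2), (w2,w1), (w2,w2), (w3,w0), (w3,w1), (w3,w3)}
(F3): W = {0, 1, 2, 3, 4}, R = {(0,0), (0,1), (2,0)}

(F2)

This is the axiom for a generalized confluence (Geach) condition; its first-order frame correspondent is \forall x \forall y (xRy \to \exists w (y R^2 w \wedge x R^2 w)).
(F1): fails — 1R2 but no w with 2R²w and 1R²w.
(F2): ✓.
(F3): fails — 0R1 but no w with 1R²w and 0R²w.
Valid on: (F2).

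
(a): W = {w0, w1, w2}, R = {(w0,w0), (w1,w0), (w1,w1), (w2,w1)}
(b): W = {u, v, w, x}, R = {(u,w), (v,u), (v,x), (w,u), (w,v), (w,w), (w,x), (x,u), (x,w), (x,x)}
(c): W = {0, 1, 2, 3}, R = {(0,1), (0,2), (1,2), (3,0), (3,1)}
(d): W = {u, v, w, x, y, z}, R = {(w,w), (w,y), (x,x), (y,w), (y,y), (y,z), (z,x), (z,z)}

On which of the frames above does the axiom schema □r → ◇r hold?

(a), (b)

Frame correspondent (Sahlqvist): ∀x ∃y Rxy — i.e. seriality.
(a): ✓.
(b): ✓.
(c): fails — world 2 has no successor.
(d): fails — world u has no successor.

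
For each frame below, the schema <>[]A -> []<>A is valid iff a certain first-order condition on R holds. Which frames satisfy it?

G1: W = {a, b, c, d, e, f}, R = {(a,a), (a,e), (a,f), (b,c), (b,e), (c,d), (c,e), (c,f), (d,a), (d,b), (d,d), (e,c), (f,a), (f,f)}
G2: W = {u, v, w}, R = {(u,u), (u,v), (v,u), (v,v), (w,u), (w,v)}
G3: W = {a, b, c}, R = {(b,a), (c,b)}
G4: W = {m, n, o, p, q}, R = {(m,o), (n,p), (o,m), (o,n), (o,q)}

The schema corresponds to convergence: forall x forall y forall z (Rxy & Rxz -> exists w (Ryw & Rzw)).
G1: fails — Rae and Raa but e and a have no common successor.
G2: holds.
G3: fails — Rba and Rba but a and a have no common successor.
G4: fails — Rnp and Rnp but p and p have no common successor.
Valid on: G2.

G2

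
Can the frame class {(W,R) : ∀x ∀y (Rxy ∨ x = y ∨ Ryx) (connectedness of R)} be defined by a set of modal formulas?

Modal frame validity is preserved under disjoint unions.
Take 4 disjoint single-world reflexive frames: each is trivially connected, but their disjoint union has 4 worlds with no edge between distinct components, so it is not connected.
So the class is not modally definable.

No — not modally definable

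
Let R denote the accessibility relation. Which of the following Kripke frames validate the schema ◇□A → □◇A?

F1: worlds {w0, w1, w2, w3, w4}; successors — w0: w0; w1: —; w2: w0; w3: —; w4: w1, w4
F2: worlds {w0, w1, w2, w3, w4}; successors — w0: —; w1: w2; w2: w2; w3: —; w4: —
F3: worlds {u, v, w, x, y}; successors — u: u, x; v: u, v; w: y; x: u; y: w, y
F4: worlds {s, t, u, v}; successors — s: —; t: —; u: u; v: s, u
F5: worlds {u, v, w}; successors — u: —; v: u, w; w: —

Frame correspondent (Sahlqvist): ∀x ∀y ∀z (Rxy ∧ Rxz → ∃w (Ryw ∧ Rzw)) — i.e. convergence.
F1: fails — Rw4w4 and Rw4w1 but w4 and w1 have no common successor.
F2: holds.
F3: holds.
F4: fails — Rvu and Rvs but u and s have no common successor.
F5: fails — Rvu and Rvu but u and u have no common successor.
Valid on: F2, F3.

F2, F3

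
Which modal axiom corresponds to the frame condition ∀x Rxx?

The condition is reflexivity. The T schema □ψ → ψ defines it.
Suppose □ψ→ψ is valid. At any x set V(ψ)={w : Rxw}. Then □ψ holds at x, so ψ holds at x, i.e. Rxx.

□ψ → ψ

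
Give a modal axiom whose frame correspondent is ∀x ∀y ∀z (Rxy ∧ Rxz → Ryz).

◇r → □◇r

This is the Euclidean property; the standard corresponding axiom is 5: ◇r → □◇r.
Suppose ◇r→□◇r is valid. Take Rxy, Rxz and set V(r)={y}. Then ◇r at x, so □◇r at x, so ◇r at z, so some w with Rzw has r; w=y, i.e. Rzy. By symmetry of the argument, Ryz.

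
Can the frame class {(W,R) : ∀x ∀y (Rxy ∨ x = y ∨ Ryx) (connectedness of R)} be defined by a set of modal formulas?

Any modally definable frame class is closed under disjoint unions.
Take 3 disjoint single-world reflexive frames: each is trivially connected, but their disjoint union has 3 worlds with no edge between distinct components, so it is not connected.
So no modal formula (or set of formulas) defines exactly the connected frames.

Not definable by any modal formula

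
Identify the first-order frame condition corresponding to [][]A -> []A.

This schema is the C4 axiom.
It corresponds to density: forall x forall y (Rxy -> exists z (Rxz & Rzy)).

density: forall x forall y (Rxy -> exists z (Rxz & Rzy))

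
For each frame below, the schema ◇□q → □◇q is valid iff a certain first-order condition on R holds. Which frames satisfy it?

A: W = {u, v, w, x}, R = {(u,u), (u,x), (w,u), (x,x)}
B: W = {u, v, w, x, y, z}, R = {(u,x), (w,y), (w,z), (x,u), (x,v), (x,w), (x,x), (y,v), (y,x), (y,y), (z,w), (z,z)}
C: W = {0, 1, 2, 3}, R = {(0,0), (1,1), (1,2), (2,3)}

The schema corresponds to convergence: ∀x ∀y ∀z (Rxy ∧ Rxz → ∃w (Ryw ∧ Rzw)).
A: satisfies the condition.
B: fails — Rwy and Rwz but y and z have no common successor.
C: fails — R12 and R11 but 2 and 1 have no common successor.
Valid on: A.

A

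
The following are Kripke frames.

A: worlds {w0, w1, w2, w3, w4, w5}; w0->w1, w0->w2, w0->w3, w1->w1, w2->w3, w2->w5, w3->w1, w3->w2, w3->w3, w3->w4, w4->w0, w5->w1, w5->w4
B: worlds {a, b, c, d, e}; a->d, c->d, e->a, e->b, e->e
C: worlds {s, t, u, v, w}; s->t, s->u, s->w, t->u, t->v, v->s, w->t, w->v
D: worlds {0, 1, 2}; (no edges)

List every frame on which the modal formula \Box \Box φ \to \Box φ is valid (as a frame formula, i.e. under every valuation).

D

This is the axiom for density; its first-order frame correspondent is \forall x \forall y (Rxy \to \exists z (Rxz \wedge Rzy)).
A: fails — Rw4w0 but no z with Rw4z and Rzw0.
B: fails — Rcd but no z with Rcz and Rzd.
C: fails — Rwt but no z with Rwz and Rzt.
D: ✓.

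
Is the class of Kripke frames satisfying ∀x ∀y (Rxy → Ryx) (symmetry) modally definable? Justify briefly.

Definable; p → □◇p defines it

This is a Sahlqvist condition; the B axiom p → □◇p defines it.
Suppose p→□◇p is valid. Take Rxy and set V(p)={x}. Then p at x, so □◇p at x, so ◇p at y, so some z with Ryz has p; z=x, i.e. Ryx.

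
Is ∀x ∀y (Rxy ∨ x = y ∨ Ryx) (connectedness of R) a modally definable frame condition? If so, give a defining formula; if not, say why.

No — not modally definable

If a class were modally definable it would be closed under disjoint unions (Goldblatt–Thomason).
Take 2 disjoint single-world reflexive frames: each is trivially connected, but their disjoint union has 2 worlds with no edge between distinct components, so it is not connected.
So the class is not modally definable.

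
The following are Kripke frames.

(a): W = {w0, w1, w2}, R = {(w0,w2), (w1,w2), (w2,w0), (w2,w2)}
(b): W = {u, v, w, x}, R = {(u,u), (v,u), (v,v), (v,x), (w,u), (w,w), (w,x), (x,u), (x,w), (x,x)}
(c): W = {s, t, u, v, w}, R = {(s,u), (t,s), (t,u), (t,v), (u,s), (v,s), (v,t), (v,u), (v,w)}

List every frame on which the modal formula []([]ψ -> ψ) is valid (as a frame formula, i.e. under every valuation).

Frame correspondent (Sahlqvist): forall x forall y (Rxy -> Ryy) — i.e. shift-reflexivity.
(a): fails — Rw2w0 but not Rw0w0.
(b): ✓.
(c): fails — Rtv but not Rvv.

(b)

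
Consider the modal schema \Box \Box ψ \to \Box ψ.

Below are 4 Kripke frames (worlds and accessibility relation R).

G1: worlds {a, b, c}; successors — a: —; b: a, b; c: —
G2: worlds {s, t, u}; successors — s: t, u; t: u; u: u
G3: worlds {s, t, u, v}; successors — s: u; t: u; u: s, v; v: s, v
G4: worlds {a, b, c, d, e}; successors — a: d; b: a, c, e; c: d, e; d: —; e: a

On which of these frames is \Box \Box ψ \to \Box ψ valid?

G1

Frame correspondent (Sahlqvist): \forall x \forall y (Rxy \to \exists z (Rxz \wedge Rzy)) — i.e. density.
G1: satisfies the condition.
G2: fails — Rst but no z with Rsz and Rzt.
G3: fails — Rtu but no z with Rtz and Rzu.
G4: fails — Rbc but no z with Rbz and Rzc.
Valid on: G1.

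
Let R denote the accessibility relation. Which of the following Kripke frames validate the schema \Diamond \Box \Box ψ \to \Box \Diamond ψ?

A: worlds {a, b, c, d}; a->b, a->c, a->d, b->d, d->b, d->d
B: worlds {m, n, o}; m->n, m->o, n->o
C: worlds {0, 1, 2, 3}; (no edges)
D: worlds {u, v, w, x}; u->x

C

Frame correspondent (Sahlqvist): \forall x \forall y \forall z ((xRy \wedge xRz) \to \exists w (y R^2 w \wedge zRw)) — i.e. a generalized confluence (Geach) condition.
A: fails — aRb, aRc but no w with bR²w and cRw.
B: fails — mRn, mRn but no w with nR²w and nRw.
C: condition met.
D: fails — uRx, uRx but no t with xR²t and xRt.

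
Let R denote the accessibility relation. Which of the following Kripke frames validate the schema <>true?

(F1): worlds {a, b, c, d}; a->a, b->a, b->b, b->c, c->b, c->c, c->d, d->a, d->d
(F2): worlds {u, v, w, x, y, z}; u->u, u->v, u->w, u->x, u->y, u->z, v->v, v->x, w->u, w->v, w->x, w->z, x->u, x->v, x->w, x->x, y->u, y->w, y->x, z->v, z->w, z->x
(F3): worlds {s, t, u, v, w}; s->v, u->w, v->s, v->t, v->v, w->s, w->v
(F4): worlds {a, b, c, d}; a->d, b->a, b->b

(F1), (F2)

This is the axiom for seriality; its first-order frame correspondent is forall x exists y Rxy.
(F1): satisfies the condition.
(F2): satisfies the condition.
(F3): fails — world t has no successor.
(F4): fails — world c has no successor.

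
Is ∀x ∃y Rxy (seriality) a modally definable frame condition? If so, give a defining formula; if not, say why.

Definable; □r → ◇r defines it

Yes: it is seriality, defined by the D schema □r → ◇r.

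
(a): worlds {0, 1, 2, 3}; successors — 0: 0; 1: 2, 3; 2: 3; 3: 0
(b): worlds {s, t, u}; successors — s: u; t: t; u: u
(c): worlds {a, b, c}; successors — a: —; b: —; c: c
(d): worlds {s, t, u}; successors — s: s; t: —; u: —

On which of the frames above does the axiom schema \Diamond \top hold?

(a), (b)

The schema corresponds to seriality: \forall x \exists y Rxy.
(a): ✓.
(b): ✓.
(c): fails — world a has no successor.
(d): fails — world t has no successor.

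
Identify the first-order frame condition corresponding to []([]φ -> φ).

shift-reflexivity

Suppose □(□φ→φ) is valid. Take Rxy and set V(φ)={w : Ryw}. Then at y, □φ holds; since □(□φ→φ) at x, □φ→φ at y, so φ at y, i.e. Ryy.
Conversely, any frame satisfying forall x forall y (Rxy -> Ryy) validates the schema.
Frame condition: forall x forall y (Rxy -> Ryy).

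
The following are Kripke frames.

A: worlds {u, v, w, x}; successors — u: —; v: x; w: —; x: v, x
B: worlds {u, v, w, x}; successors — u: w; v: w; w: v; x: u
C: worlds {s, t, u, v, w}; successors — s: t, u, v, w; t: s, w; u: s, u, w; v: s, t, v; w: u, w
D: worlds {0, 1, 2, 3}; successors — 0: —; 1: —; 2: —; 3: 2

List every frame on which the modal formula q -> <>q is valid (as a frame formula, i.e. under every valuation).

This is the axiom for reflexivity; its first-order frame correspondent is forall x Rxx.
A: fails — world u does not see itself.
B: fails — world u does not see itself.
C: fails — world s does not see itself.
D: fails — world 0 does not see itself.
Valid on no frame.

none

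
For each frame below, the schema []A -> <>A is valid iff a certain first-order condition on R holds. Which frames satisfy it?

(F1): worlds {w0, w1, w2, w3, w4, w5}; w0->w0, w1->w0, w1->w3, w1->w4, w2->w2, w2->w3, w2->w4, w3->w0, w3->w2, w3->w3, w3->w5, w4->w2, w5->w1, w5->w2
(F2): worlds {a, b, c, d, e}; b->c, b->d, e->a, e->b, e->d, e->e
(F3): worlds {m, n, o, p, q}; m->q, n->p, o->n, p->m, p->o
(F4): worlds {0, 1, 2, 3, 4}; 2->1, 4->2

(F1)

The schema corresponds to seriality: forall x exists y Rxy.
(F1): condition met.
(F2): fails — world a has no successor.
(F3): fails — world q has no successor.
(F4): fails — world 0 has no successor.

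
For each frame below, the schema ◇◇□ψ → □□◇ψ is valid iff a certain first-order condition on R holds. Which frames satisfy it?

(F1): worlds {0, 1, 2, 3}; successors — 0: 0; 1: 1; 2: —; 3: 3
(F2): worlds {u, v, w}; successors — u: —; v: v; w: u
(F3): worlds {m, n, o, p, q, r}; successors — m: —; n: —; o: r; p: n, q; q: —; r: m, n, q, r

(F1), (F2)

The schema corresponds to a generalized confluence (Geach) condition: ∀x ∀y ∀z ((xR²y ∧ xR²z) → ∃w (yRw ∧ zRw)).
(F1): satisfies the condition.
(F2): satisfies the condition.
(F3): fails — oR²m, oR²m but no w with mRw and mRw.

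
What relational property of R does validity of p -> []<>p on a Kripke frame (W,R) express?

Symmetry

This schema is the B axiom.
Its frame correspondent is symmetry — forall x forall y (Rxy -> Ryx).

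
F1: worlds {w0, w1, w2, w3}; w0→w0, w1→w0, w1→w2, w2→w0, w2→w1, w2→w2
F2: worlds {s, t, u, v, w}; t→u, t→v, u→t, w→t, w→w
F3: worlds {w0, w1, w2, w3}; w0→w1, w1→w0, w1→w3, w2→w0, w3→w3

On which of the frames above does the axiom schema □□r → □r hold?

F1

The schema corresponds to density: ∀x ∀y (Rxy → ∃z (Rxz ∧ Rzy)).
F1: holds.
F2: fails — Rtv but no z with Rtz and Rzv.
F3: fails — Rw1w0 but no z with Rw1z and Rzw0.
Valid on: F1.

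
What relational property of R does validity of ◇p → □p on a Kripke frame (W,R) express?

partial functionality: ∀x ∀y ∀z (Rxy ∧ Rxz → y = z)

Suppose ◇p→□p is valid. Take Rxy, Rxz and set V(p)={y}. Then ◇p at x, so □p at x, so p at z, i.e. z=y.
The converse is a direct semantic check.
So the correspondent is partial functionality.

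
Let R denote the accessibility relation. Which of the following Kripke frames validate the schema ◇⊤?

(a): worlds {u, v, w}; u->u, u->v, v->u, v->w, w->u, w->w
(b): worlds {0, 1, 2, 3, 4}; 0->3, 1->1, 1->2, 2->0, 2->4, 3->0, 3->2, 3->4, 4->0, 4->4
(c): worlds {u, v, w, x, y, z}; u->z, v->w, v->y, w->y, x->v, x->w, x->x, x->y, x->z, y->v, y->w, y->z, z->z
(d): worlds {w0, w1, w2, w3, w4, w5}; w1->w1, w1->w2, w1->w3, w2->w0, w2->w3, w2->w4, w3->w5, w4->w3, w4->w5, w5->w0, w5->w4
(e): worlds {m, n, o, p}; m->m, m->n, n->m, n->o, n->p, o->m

(a), (b), (c)

Frame correspondent (Sahlqvist): ∀x ∃y Rxy — i.e. seriality.
(a): ✓.
(b): ✓.
(c): ✓.
(d): fails — world w0 has no successor.
(e): fails — world p has no successor.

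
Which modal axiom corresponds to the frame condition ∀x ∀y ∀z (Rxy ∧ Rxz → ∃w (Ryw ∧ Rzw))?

◇□ψ → □◇ψ

A defining formula is ◇□ψ → □◇ψ (the .2 axiom).
Suppose ◇□ψ→□◇ψ is valid. Take Rxy, Rxz and set V(ψ)={w : Ryw}. Then □ψ at y so ◇□ψ at x, so □◇ψ at x, so ◇ψ at z, giving w with Rzw and Ryw.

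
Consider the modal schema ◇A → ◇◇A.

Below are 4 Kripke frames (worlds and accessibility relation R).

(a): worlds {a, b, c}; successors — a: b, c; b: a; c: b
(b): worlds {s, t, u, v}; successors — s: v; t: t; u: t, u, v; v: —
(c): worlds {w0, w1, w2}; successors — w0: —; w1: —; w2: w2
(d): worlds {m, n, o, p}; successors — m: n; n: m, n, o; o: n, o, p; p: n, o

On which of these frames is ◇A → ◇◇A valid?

The schema corresponds to a generalized confluence (Geach) condition: ∀x ∀y (xRy → ∃w (y = w ∧ xR²w)).
(a): fails — aRc but no w with c=w and aR²w.
(b): fails — sRv but no w with v=w and sR²w.
(c): holds.
(d): holds.
Valid on: (c), (d).

(c), (d)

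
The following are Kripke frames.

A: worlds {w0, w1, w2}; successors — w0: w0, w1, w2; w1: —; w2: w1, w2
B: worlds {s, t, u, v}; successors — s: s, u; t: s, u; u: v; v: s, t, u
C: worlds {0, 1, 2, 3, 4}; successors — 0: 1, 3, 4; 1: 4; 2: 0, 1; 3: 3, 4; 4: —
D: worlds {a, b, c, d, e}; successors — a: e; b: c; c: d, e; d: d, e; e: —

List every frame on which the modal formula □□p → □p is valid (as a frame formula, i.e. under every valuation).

This is the axiom for density; its first-order frame correspondent is ∀x ∀y (Rxy → ∃z (Rxz ∧ Rzy)).
A: holds.
B: fails — Ruv but no z with Ruz and Rzv.
C: fails — R01 but no z with R0z and Rz1.
D: fails — Rbc but no z with Rbz and Rzc.

A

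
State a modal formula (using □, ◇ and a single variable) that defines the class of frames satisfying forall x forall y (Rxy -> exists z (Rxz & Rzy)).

□□ψ → □ψ

A defining formula is □□ψ → □ψ (the C4 axiom).
Suppose □□ψ→□ψ is valid. Take Rxy and set V(ψ)={w : xR²w}. Then □□ψ at x, so □ψ at x, so ψ at y, i.e. ∃z(Rxz∧Rzy).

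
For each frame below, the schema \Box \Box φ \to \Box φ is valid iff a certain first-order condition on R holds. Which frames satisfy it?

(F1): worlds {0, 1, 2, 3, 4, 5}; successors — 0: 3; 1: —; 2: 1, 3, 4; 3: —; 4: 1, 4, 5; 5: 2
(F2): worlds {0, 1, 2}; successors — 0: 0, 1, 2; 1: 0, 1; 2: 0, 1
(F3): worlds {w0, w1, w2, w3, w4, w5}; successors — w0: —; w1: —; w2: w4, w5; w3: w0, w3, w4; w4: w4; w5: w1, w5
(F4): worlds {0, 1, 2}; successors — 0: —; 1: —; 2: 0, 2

Frame correspondent (Sahlqvist): \forall x \forall y (Rxy \to \exists z (Rxz \wedge Rzy)) — i.e. density.
(F1): fails — R23 but no z with R2z and Rz3.
(F2): satisfies the condition.
(F3): satisfies the condition.
(F4): satisfies the condition.

(F2), (F3), (F4)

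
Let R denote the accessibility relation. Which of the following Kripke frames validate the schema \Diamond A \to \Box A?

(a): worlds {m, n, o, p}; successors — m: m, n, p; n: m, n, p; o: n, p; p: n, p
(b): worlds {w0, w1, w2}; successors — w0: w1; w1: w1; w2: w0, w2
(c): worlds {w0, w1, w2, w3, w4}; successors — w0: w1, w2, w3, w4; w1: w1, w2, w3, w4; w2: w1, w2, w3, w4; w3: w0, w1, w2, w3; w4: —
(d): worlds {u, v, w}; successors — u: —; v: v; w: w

This is the axiom for partial functionality; its first-order frame correspondent is \forall x \forall y \forall z (Rxy \wedge Rxz \to y = z).
(a): fails — m sees both m and n.
(b): fails — w2 sees both w0 and w2.
(c): fails — w0 sees both w1 and w2.
(d): condition met.

(d)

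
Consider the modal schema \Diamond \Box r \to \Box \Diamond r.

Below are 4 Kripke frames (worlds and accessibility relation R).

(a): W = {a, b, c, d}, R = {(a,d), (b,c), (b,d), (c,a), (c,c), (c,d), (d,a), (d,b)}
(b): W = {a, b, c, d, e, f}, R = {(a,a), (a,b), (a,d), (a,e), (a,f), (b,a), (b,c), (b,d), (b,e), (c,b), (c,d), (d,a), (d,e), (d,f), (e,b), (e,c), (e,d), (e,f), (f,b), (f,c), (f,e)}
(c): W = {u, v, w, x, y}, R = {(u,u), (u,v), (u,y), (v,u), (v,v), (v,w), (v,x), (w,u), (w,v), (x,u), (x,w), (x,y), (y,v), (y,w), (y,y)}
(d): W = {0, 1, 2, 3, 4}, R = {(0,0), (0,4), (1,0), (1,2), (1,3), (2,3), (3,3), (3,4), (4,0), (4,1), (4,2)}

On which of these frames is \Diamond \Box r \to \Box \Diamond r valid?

Frame correspondent (Sahlqvist): \forall x \forall y \forall z (Rxy \wedge Rxz \to \exists w (Ryw \wedge Rzw)) — i.e. convergence.
(a): fails — Rcd and Rca but d and a have no common successor.
(b): fails — Rbd and Rbc but d and c have no common successor.
(c): holds.
(d): fails — R10 and R12 but 0 and 2 have no common successor.
Valid on: (c).

(c)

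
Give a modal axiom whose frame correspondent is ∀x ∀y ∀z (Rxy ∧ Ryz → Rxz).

The condition is transitivity. The 4 schema □s → □□s defines it.

□s → □□s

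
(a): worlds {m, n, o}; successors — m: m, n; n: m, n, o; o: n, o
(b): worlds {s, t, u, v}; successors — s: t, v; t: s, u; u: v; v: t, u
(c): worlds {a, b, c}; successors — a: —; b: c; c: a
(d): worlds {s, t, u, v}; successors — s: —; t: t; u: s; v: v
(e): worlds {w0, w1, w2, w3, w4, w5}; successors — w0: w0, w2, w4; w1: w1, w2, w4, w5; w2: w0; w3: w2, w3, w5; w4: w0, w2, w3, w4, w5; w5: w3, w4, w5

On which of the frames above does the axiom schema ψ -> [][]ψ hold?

(d)

Frame correspondent (Sahlqvist): forall x forall z (x R^2 z -> exists w (x = w & z = w)) — i.e. a generalized confluence (Geach) condition.
(a): fails — mR²n but m ≠ n.
(b): fails — sR²t but s ≠ t.
(c): fails — bR²a but b ≠ a.
(d): condition met.
(e): fails — w0R²w2 but w0 ≠ w2.
Valid on: (d).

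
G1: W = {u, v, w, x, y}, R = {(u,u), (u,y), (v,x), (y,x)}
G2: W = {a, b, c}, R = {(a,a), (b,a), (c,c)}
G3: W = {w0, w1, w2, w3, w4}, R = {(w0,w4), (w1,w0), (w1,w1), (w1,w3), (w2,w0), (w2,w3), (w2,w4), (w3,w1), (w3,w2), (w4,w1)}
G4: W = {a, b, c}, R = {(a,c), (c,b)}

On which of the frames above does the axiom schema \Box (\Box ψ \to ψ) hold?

G2

This is the axiom for shift-reflexivity; its first-order frame correspondent is \forall x \forall y (Rxy \to Ryy).
G1: fails — Ryx but not Rxx.
G2: holds.
G3: fails — Rw1w0 but not Rw0w0.
G4: fails — Rac but not Rcc.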